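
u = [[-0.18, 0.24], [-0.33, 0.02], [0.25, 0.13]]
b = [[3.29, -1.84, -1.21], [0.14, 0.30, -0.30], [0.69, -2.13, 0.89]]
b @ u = [[-0.29, 0.60], [-0.20, 0.00], [0.8, 0.24]]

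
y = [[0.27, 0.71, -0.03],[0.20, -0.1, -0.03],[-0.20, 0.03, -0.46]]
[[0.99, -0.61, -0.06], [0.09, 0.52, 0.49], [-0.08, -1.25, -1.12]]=y@[[0.95, 2.07, 2.23], [1.03, -1.57, -0.88], [-0.17, 1.72, 1.41]]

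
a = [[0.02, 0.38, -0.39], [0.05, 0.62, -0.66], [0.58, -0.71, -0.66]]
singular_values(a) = [1.13, 1.06, 0.0]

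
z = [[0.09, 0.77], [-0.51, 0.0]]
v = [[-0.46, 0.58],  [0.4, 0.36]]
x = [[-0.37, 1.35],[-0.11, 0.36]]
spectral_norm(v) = 0.74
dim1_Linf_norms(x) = [1.35, 0.36]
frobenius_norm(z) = 0.93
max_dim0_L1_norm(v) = 0.94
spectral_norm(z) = 0.78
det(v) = -0.40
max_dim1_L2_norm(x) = 1.4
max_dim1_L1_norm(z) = 0.86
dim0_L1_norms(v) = [0.86, 0.94]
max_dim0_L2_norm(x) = 1.4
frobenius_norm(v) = 0.92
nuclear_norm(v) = 1.28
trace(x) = -0.01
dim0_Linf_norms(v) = [0.46, 0.58]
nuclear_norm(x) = 1.46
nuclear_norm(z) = 1.28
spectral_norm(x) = 1.45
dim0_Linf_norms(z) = [0.51, 0.77]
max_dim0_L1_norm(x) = 1.71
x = v + z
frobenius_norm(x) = 1.45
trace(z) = 0.09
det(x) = 0.02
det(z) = 0.39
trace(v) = -0.10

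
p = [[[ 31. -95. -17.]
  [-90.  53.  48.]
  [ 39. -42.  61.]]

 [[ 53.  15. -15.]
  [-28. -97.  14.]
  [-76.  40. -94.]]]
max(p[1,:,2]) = 14.0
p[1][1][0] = -28.0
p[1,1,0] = -28.0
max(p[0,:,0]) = 39.0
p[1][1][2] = 14.0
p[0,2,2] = 61.0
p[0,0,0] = 31.0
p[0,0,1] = -95.0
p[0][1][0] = -90.0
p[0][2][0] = 39.0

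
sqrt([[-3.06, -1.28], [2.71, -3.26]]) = [[0.6,  -1.27],[2.69,  0.4]]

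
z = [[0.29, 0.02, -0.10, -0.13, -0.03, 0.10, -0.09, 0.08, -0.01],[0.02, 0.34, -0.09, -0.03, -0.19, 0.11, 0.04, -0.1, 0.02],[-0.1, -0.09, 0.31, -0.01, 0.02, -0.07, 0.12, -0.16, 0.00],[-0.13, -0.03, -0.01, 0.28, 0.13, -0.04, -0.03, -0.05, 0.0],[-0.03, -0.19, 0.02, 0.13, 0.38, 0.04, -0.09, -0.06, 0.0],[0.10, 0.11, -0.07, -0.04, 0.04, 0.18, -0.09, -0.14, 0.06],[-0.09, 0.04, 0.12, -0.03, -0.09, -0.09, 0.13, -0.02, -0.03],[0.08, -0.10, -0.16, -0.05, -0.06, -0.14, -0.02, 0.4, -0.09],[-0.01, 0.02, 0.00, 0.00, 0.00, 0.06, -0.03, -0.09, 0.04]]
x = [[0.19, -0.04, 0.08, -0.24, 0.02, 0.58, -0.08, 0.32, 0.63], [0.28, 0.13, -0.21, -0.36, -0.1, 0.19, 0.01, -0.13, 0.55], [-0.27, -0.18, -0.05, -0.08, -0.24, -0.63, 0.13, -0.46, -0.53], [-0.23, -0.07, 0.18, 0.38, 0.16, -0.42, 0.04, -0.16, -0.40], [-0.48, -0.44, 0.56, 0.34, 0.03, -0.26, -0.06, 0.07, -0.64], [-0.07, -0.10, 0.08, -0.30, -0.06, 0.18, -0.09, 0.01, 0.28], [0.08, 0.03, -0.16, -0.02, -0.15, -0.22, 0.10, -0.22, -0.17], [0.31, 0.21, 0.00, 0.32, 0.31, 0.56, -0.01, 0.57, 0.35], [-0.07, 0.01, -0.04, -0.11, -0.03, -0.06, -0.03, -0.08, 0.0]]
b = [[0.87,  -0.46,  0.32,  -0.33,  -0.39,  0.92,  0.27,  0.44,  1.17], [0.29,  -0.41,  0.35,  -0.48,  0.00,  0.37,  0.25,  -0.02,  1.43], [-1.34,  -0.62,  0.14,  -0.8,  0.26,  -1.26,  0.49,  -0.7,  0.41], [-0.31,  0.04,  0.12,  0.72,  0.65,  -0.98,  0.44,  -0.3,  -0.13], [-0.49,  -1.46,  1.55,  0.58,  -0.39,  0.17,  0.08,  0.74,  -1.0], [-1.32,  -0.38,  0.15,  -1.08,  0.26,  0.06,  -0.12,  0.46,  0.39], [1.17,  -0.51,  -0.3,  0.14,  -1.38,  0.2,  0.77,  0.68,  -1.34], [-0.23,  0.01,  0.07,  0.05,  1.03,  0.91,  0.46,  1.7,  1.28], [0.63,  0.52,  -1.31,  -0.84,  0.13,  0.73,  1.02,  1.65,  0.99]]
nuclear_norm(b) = 15.81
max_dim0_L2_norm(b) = 3.03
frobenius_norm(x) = 2.49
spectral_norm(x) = 2.05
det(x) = -0.00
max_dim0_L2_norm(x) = 1.33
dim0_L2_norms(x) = [0.76, 0.55, 0.66, 0.81, 0.47, 1.19, 0.22, 0.86, 1.33]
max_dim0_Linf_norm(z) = 0.4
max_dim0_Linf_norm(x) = 0.64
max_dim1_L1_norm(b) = 7.82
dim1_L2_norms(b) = [1.95, 1.69, 2.32, 1.52, 2.62, 1.88, 2.56, 2.59, 2.9]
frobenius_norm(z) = 1.10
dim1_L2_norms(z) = [0.37, 0.43, 0.4, 0.34, 0.46, 0.31, 0.24, 0.49, 0.12]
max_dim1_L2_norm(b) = 2.9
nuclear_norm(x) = 4.43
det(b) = -0.00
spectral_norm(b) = 4.11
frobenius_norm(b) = 6.81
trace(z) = 2.35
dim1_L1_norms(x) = [2.18, 1.96, 2.57, 2.04, 2.88, 1.17, 1.15, 2.64, 0.43]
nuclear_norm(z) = 2.35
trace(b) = 4.45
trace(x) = 1.53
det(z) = -0.00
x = z @ b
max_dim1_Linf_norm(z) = 0.4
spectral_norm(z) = 0.68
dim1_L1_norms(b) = [5.17, 3.6, 6.02, 3.69, 6.46, 4.22, 6.49, 5.74, 7.82]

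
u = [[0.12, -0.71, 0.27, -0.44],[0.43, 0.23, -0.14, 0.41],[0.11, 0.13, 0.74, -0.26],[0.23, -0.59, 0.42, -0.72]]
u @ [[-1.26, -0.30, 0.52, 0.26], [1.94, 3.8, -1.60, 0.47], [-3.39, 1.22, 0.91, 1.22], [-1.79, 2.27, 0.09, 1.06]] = [[-1.66, -3.4, 1.40, -0.44], [-0.35, 1.50, -0.23, 0.48], [-1.93, 0.77, 0.5, 0.72], [-1.57, -3.43, 1.38, -0.47]]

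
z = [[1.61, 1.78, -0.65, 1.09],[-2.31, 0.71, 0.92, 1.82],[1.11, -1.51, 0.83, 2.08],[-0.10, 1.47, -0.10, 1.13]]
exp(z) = [[-3.27, 4.84, 1.64, 6.86],[-2.93, -0.98, 2.18, 2.63],[1.15, 3.94, 1.78, 7.68],[-3.75, 1.6, 1.73, 5.19]]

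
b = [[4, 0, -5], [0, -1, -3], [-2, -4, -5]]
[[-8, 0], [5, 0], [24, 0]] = b @ [[-2, 0], [-5, 0], [0, 0]]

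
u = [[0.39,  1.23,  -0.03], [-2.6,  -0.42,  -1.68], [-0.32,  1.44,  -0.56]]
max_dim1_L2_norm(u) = 3.12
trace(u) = -0.59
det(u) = 0.02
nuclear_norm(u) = 5.13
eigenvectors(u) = [[(-0.11-0.38j), -0.11+0.38j, (0.55+0j)], [0.77+0.00j, 0.77-0.00j, -0.19+0.00j], [(0.11-0.48j), (0.11+0.48j), (-0.81+0j)]]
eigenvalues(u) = [(-0.3+2.32j), (-0.3-2.32j), 0j]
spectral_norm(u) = 3.18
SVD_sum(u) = [[0.39,0.06,0.25], [-2.6,-0.42,-1.68], [-0.31,-0.05,-0.2]] + [[-0.01, 1.17, -0.28],[0.0, -0.00, 0.0],[-0.01, 1.49, -0.36]] + [[0.00, -0.00, -0.00],[0.0, -0.0, -0.00],[-0.0, 0.0, 0.00]]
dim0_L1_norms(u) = [3.31, 3.09, 2.27]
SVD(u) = [[-0.15, -0.62, -0.77], [0.98, 0.0, -0.19], [0.12, -0.79, 0.61]] @ diag([3.1816838436038797, 1.947094086424152, 0.003540898493226563]) @ [[-0.83, -0.13, -0.54], [0.0, -0.97, 0.23], [-0.55, 0.19, 0.81]]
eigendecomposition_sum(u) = [[(0.19+0.63j),(0.61-0.06j),-0.01+0.45j], [-1.30+0.03j,-0.21+1.20j,(-0.84-0.26j)], [-0.16+0.82j,(0.72+0.3j),(-0.28+0.49j)]] + [[(0.19-0.63j),(0.61+0.06j),(-0.01-0.45j)],[-1.30-0.03j,(-0.21-1.2j),(-0.84+0.26j)],[-0.16-0.82j,0.72-0.30j,-0.28-0.49j]] + [[0.00-0.00j, 0.00-0.00j, (-0+0j)],  [-0.00+0.00j, (-0+0j), -0j],  [(-0+0j), -0.00+0.00j, -0j]]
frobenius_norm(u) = 3.73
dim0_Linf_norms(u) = [2.6, 1.44, 1.68]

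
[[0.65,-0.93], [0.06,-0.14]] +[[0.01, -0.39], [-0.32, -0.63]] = [[0.66, -1.32], [-0.26, -0.77]]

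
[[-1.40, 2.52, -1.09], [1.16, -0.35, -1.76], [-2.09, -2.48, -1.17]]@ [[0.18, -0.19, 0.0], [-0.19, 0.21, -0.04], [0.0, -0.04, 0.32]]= [[-0.73,0.84,-0.45], [0.28,-0.22,-0.55], [0.10,-0.08,-0.28]]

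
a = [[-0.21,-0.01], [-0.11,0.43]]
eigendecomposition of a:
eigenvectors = [[-0.99, 0.02], [-0.17, -1.00]]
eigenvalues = [-0.21, 0.43]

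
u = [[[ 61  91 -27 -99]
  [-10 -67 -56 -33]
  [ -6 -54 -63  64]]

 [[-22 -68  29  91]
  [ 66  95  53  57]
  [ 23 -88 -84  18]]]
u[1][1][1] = 95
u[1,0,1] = -68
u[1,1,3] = 57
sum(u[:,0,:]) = 56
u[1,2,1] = -88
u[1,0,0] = -22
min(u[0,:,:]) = -99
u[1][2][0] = 23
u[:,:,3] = [[-99, -33, 64], [91, 57, 18]]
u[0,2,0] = -6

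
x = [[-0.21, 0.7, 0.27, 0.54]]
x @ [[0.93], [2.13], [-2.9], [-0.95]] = [[-0.0]]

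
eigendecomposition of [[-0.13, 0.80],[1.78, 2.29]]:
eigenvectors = [[-0.85, -0.27], [0.52, -0.96]]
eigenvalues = [-0.62, 2.78]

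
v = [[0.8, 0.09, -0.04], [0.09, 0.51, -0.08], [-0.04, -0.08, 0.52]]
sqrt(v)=[[0.89, 0.06, -0.02],[0.06, 0.71, -0.06],[-0.02, -0.06, 0.72]]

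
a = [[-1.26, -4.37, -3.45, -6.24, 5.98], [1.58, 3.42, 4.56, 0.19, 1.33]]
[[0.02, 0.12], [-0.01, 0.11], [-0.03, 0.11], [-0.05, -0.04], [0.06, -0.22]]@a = [[0.16, 0.32, 0.48, -0.1, 0.28], [0.19, 0.42, 0.54, 0.08, 0.09], [0.21, 0.51, 0.61, 0.21, -0.03], [-0.0, 0.08, -0.01, 0.3, -0.35], [-0.42, -1.01, -1.21, -0.42, 0.07]]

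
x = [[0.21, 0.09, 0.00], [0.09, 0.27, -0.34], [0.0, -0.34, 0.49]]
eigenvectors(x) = [[-0.33,-0.94,-0.10], [0.78,-0.21,-0.59], [0.54,-0.27,0.8]]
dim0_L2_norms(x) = [0.23, 0.44, 0.6]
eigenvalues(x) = [-0.0, 0.23, 0.74]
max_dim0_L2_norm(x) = 0.6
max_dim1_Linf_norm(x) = 0.49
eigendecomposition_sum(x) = [[-0.0, 0.00, 0.0], [0.00, -0.00, -0.00], [0.00, -0.00, -0.00]] + [[0.2, 0.05, 0.06], [0.05, 0.01, 0.01], [0.06, 0.01, 0.02]] + [[0.01, 0.04, -0.06], [0.04, 0.26, -0.35], [-0.06, -0.35, 0.47]]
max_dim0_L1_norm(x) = 0.83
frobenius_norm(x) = 0.78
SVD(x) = [[-0.10,  0.94,  -0.33],  [-0.59,  0.21,  0.78],  [0.8,  0.27,  0.54]] @ diag([0.7426876694894328, 0.23001676379981328, 0.002704433289245984]) @ [[-0.10, -0.59, 0.8], [0.94, 0.21, 0.27], [0.33, -0.78, -0.54]]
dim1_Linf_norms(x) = [0.21, 0.34, 0.49]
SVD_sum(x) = [[0.01, 0.04, -0.06], [0.04, 0.26, -0.35], [-0.06, -0.35, 0.47]] + [[0.2, 0.05, 0.06], [0.05, 0.01, 0.01], [0.06, 0.01, 0.02]] + [[-0.0, 0.0, 0.0], [0.00, -0.00, -0.0], [0.0, -0.00, -0.0]]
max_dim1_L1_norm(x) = 0.83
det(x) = -0.00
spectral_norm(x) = 0.74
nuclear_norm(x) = 0.98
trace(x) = 0.97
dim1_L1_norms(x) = [0.3, 0.7, 0.83]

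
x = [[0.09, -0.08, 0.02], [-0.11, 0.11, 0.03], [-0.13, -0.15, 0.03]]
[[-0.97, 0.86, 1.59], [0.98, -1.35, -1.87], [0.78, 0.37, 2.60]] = x @ [[-8.59, 4.27, 1.11], [1.42, -6.97, -17.27], [-4.01, -3.92, 5.20]]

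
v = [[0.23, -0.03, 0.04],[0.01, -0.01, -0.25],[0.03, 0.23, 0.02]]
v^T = [[0.23, 0.01, 0.03], [-0.03, -0.01, 0.23], [0.04, -0.25, 0.02]]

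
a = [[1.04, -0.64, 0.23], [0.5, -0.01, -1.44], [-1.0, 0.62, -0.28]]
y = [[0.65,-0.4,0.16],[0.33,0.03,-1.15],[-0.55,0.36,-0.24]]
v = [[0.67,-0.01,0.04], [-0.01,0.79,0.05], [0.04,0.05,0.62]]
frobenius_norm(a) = 2.31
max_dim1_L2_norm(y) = 1.2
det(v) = 0.33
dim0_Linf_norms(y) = [0.65, 0.4, 1.15]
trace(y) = 0.44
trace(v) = 2.08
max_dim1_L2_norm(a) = 1.52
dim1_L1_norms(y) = [1.21, 1.51, 1.15]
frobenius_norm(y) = 1.59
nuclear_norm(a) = 3.26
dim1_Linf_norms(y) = [0.65, 1.15, 0.55]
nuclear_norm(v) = 2.08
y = v @ a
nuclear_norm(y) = 2.24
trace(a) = 0.75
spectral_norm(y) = 1.20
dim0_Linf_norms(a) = [1.04, 0.64, 1.44]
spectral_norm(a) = 1.75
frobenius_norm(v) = 1.21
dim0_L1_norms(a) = [2.54, 1.27, 1.95]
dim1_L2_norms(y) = [0.78, 1.2, 0.7]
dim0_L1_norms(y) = [1.53, 0.79, 1.55]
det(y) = 0.00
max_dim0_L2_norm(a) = 1.53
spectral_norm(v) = 0.80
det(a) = -0.01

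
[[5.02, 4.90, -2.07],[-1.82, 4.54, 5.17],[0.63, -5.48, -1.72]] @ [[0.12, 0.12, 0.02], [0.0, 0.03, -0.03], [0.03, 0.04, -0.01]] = [[0.54, 0.67, -0.03], [-0.06, 0.12, -0.22], [0.02, -0.16, 0.19]]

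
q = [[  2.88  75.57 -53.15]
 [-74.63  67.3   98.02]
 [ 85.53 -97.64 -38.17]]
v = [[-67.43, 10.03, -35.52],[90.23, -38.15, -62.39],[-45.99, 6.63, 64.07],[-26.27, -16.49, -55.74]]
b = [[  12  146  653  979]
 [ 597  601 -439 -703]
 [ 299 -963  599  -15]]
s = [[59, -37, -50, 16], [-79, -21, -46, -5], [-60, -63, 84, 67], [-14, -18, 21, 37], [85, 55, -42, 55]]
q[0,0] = 2.88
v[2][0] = -45.99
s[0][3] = 16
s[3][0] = -14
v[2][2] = 64.07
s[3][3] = 37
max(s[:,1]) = 55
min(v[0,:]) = -67.43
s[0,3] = 16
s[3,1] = -18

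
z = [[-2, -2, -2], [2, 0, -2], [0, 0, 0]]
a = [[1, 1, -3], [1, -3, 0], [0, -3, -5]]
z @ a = [[-4, 10, 16], [2, 8, 4], [0, 0, 0]]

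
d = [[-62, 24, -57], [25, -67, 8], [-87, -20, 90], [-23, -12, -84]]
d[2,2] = 90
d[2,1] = -20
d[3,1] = -12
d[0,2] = -57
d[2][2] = 90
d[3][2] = -84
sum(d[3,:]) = -119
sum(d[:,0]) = -147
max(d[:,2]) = 90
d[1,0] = 25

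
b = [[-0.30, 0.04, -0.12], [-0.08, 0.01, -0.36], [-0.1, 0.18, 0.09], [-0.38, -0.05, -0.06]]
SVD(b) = [[-0.59, 0.14, -0.14], [-0.45, -0.79, -0.32], [-0.09, 0.47, -0.83], [-0.66, 0.36, 0.45]] @ diag([0.5433323068463531, 0.3381620200676182, 0.18312960580094137]) @ [[0.87, -0.02, 0.49], [-0.48, 0.19, 0.86], [-0.11, -0.98, 0.16]]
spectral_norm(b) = 0.54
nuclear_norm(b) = 1.06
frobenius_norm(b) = 0.67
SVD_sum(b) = [[-0.28, 0.01, -0.16], [-0.21, 0.0, -0.12], [-0.04, 0.00, -0.02], [-0.31, 0.01, -0.18]] + [[-0.02, 0.01, 0.04], [0.13, -0.05, -0.23], [-0.08, 0.03, 0.14], [-0.06, 0.02, 0.1]] + [[0.00, 0.02, -0.00], [0.01, 0.06, -0.01], [0.02, 0.15, -0.02], [-0.01, -0.08, 0.01]]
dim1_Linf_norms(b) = [0.3, 0.36, 0.18, 0.38]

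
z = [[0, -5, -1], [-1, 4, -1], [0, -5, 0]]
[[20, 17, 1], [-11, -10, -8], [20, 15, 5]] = z @ [[-5, 0, 0], [-4, -3, -1], [0, -2, 4]]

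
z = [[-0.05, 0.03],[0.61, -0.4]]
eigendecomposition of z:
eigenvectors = [[0.54, -0.08], [0.84, 1.00]]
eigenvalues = [-0.0, -0.45]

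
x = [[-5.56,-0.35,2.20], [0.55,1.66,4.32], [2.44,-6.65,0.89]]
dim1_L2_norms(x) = [5.99, 4.66, 7.14]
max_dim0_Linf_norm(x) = 6.65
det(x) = -188.42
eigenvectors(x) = [[(0.96+0j),-0.16+0.09j,(-0.16-0.09j)],[0.08+0.00j,(0.02+0.63j),0.02-0.63j],[-0.26+0.00j,-0.75+0.00j,(-0.75-0j)]]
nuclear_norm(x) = 17.62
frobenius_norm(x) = 10.42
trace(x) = -3.01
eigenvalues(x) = [(-6.18+0j), (1.59+5.29j), (1.59-5.29j)]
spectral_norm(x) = 7.56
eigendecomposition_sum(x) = [[(-5.89+0j),  0.85-0.00j,  (1.31-0j)], [(-0.47+0j),  (0.07-0j),  (0.1-0j)], [(1.6-0j),  -0.23+0.00j,  -0.36+0.00j]] + [[(0.17+0.08j),-0.60+0.58j,0.44+0.48j],[0.51-0.37j,(0.8+2.67j),(2.11-0.58j)],[0.42+0.62j,(-3.21+0.86j),0.62+2.53j]] + [[(0.17-0.08j),-0.60-0.58j,0.44-0.48j], [(0.51+0.37j),0.80-2.67j,2.11+0.58j], [(0.42-0.62j),-3.21-0.86j,(0.62-2.53j)]]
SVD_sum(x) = [[-1.96, 2.64, 0.50], [-0.97, 1.3, 0.25], [3.88, -5.23, -0.99]] + [[-2.92, -2.69, 2.73], [-0.72, -0.66, 0.67], [-1.66, -1.52, 1.55]] + [[-0.67, -0.31, -1.03], [2.24, 1.02, 3.40], [0.22, 0.1, 0.33]]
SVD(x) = [[-0.44, 0.85, -0.29], [-0.22, 0.21, 0.95], [0.87, 0.48, 0.09]] @ diag([7.557715791474093, 5.662005591730512, 4.403115339678886]) @ [[0.59,-0.79,-0.15], [-0.61,-0.56,0.57], [0.53,0.24,0.81]]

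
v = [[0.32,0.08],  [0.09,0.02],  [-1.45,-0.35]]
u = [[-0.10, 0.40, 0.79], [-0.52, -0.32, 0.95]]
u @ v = [[-1.14, -0.28], [-1.57, -0.38]]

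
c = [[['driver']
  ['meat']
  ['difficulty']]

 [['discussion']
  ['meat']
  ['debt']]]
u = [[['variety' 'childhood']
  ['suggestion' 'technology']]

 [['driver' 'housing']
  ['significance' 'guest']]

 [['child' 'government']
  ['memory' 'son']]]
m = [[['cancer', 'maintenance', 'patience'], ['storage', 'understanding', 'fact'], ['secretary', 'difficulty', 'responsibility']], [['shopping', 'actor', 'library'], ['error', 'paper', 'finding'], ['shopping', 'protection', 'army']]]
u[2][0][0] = 'child'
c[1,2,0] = 'debt'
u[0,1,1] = 'technology'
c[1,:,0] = ['discussion', 'meat', 'debt']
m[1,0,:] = ['shopping', 'actor', 'library']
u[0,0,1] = 'childhood'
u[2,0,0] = 'child'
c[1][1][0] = 'meat'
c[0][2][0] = 'difficulty'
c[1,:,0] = ['discussion', 'meat', 'debt']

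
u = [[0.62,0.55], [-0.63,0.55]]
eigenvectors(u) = [[(-0.04-0.68j), (-0.04+0.68j)], [0.73+0.00j, (0.73-0j)]]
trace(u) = 1.17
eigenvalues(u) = [(0.58+0.59j), (0.58-0.59j)]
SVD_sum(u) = [[0.6,-0.02], [-0.65,0.02]] + [[0.02, 0.57],[0.02, 0.53]]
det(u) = 0.69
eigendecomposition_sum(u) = [[0.31+0.28j, (0.28-0.27j)], [(-0.32+0.31j), (0.28+0.31j)]] + [[(0.31-0.28j),(0.28+0.27j)], [(-0.32-0.31j),(0.28-0.31j)]]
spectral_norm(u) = 0.88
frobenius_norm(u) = 1.18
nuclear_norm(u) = 1.66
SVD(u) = [[-0.68,0.73], [0.73,0.68]] @ diag([0.8840087193363791, 0.7777072612090328]) @ [[-1.0, 0.03], [0.03, 1.00]]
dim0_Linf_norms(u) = [0.63, 0.55]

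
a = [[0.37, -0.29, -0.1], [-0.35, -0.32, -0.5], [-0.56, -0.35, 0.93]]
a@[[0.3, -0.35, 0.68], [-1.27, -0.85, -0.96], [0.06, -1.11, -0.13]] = [[0.47, 0.23, 0.54], [0.27, 0.95, 0.13], [0.33, -0.54, -0.17]]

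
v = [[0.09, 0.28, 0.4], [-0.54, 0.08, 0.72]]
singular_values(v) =[0.96, 0.38]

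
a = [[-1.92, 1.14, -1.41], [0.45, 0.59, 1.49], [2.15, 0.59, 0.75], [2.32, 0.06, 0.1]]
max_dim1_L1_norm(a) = 4.47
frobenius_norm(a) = 4.55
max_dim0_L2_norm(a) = 3.73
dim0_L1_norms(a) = [6.84, 2.38, 3.75]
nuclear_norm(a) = 6.99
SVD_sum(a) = [[-2.16,0.1,-0.98], [0.91,-0.04,0.41], [2.04,-0.09,0.93], [1.95,-0.09,0.89]] + [[0.24, 0.06, -0.53], [-0.46, -0.10, 1.0], [0.11, 0.03, -0.25], [0.37, 0.08, -0.8]] + [[-0.0, 0.99, 0.10],  [-0.0, 0.74, 0.08],  [-0.00, 0.66, 0.07],  [-0.00, 0.06, 0.01]]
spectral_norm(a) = 4.04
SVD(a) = [[-0.59, 0.38, -0.71],[0.25, -0.71, -0.53],[0.56, 0.17, -0.47],[0.53, 0.57, -0.05]] @ diag([4.0363139766350615, 1.5525937857828769, 1.4041089766712735]) @ [[0.91, -0.04, 0.41], [0.42, 0.09, -0.90], [0.00, -0.99, -0.10]]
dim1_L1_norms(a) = [4.47, 2.53, 3.49, 2.48]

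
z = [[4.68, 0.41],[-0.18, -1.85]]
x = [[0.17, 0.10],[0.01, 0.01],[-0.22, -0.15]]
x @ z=[[0.78, -0.12], [0.04, -0.01], [-1.0, 0.19]]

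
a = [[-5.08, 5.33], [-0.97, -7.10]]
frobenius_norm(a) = 10.27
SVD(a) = [[-0.72, 0.69], [0.69, 0.72]] @ diag([9.259030396618886, 4.453824885925301]) @ [[0.32, -0.95], [-0.95, -0.32]]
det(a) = 41.24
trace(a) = -12.18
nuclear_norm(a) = 13.71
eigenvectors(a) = [[0.92+0.00j,  (0.92-0j)], [(-0.17+0.35j),  (-0.17-0.35j)]]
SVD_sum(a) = [[-2.17, 6.33], [2.07, -6.06]] + [[-2.91,-1.00], [-3.04,-1.04]]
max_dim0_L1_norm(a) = 12.43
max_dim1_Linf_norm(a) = 7.1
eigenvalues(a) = [(-6.09+2.04j), (-6.09-2.04j)]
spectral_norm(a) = 9.26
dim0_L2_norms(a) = [5.17, 8.88]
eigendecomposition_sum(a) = [[-2.54+2.53j, 2.66+7.97j], [(-0.48-1.45j), -3.55-0.49j]] + [[(-2.54-2.53j), (2.66-7.97j)], [-0.49+1.45j, -3.55+0.49j]]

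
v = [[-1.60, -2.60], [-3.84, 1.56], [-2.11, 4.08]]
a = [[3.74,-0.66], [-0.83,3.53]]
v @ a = [[-3.83, -8.12], [-15.66, 8.04], [-11.28, 15.8]]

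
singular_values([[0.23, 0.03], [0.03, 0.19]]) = [0.25, 0.17]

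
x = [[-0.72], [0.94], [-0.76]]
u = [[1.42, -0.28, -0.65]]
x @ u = [[-1.02, 0.2, 0.47],[1.33, -0.26, -0.61],[-1.08, 0.21, 0.49]]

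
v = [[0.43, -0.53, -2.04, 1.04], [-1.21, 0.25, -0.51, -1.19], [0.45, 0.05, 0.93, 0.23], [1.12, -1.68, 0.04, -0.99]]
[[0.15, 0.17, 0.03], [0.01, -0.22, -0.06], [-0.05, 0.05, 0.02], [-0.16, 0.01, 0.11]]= v@ [[-0.00, 0.1, 0.02], [0.07, 0.01, -0.06], [-0.07, -0.02, 0.01], [0.04, 0.09, 0.01]]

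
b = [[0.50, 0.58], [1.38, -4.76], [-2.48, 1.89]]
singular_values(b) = [5.63, 1.78]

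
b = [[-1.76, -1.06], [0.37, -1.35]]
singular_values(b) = [2.11, 1.31]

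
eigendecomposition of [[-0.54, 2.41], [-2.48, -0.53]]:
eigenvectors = [[-0.00+0.70j, -0.00-0.70j], [(-0.71+0j), (-0.71-0j)]]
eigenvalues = [(-0.54+2.44j), (-0.54-2.44j)]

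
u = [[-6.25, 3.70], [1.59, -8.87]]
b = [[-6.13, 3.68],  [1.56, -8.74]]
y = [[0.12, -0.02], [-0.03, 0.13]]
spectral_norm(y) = 0.15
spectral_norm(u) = 10.58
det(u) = 49.55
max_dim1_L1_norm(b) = 10.3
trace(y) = 0.25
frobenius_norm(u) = 11.57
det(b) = 47.84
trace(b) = -14.87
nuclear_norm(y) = 0.25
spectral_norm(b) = 10.44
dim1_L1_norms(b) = [9.81, 10.3]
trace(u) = -15.12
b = y + u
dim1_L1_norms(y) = [0.14, 0.16]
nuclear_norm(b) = 15.02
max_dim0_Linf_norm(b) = 8.74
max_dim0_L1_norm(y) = 0.15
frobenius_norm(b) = 11.40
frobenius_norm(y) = 0.18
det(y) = 0.02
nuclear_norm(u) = 15.27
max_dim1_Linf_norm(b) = 8.74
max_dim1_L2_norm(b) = 8.88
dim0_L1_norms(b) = [7.69, 12.42]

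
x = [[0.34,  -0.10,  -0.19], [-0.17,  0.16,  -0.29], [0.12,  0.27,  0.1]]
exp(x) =[[1.40, -0.16, -0.22], [-0.24, 1.14, -0.31], [0.12, 0.3, 1.05]]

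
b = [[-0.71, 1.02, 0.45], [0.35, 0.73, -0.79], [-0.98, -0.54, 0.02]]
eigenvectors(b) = [[-0.28+0.00j,  -0.71+0.00j,  -0.71-0.00j], [-0.80+0.00j,  0.12-0.25j,  (0.12+0.25j)], [0.53+0.00j,  (-0.34-0.55j),  -0.34+0.55j]]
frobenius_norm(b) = 2.07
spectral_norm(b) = 1.42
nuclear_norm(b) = 3.45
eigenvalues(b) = [(1.37+0j), (-0.66+0.72j), (-0.66-0.72j)]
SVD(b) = [[0.03, -0.99, 0.16], [-0.71, -0.14, -0.69], [0.70, -0.09, -0.7]] @ diag([1.4210239894862375, 1.3345414068143266, 0.6918020344019362]) @ [[-0.68, -0.61, 0.41],[0.56, -0.79, -0.25],[0.48, 0.06, 0.87]]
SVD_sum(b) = [[-0.03,-0.03,0.02], [0.68,0.62,-0.42], [-0.68,-0.61,0.41]] + [[-0.73, 1.04, 0.33], [-0.1, 0.14, 0.05], [-0.07, 0.10, 0.03]] + [[0.05,0.01,0.10], [-0.23,-0.03,-0.42], [-0.24,-0.03,-0.43]]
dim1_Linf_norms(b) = [1.02, 0.79, 0.98]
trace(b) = 0.04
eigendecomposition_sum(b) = [[(0.13+0j), (0.33+0j), (-0.15+0j)], [(0.37+0j), 0.96+0.00j, -0.44+0.00j], [-0.24-0.00j, -0.62-0.00j, (0.29+0j)]] + [[(-0.42+0.22j), (0.34+0.15j), 0.30+0.35j],[-0.01-0.19j, (-0.11+0.1j), -0.18+0.05j],[(-0.37-0.23j), (0.04+0.34j), (-0.13+0.4j)]] + [[(-0.42-0.22j), (0.34-0.15j), (0.3-0.35j)], [-0.01+0.19j, -0.11-0.10j, (-0.18-0.05j)], [-0.37+0.23j, 0.04-0.34j, (-0.13-0.4j)]]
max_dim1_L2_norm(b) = 1.32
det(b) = 1.31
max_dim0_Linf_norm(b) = 1.02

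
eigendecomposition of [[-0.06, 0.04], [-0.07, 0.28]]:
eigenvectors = [[-0.98, -0.12], [-0.21, -0.99]]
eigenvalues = [-0.05, 0.27]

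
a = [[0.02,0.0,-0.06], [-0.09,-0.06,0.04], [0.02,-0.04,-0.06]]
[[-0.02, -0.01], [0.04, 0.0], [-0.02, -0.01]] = a @ [[-0.34, 0.08], [-0.03, 0.02], [0.22, 0.26]]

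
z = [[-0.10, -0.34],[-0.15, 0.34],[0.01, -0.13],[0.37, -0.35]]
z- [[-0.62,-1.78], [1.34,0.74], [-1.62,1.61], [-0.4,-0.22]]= [[0.52, 1.44], [-1.49, -0.40], [1.63, -1.74], [0.77, -0.13]]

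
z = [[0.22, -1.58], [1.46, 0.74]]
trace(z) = 0.96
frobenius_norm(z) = 2.29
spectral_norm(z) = 1.86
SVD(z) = [[-0.68, 0.73], [0.73, 0.68]] @ diag([1.8608219888962287, 1.3271554263311751]) @ [[0.5,  0.87], [0.87,  -0.50]]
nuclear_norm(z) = 3.19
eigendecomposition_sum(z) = [[(0.11+0.79j), (-0.79+0.25j)], [(0.73-0.23j), 0.37+0.71j]] + [[0.11-0.79j, (-0.79-0.25j)],[(0.73+0.23j), 0.37-0.71j]]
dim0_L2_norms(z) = [1.48, 1.74]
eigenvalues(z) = [(0.48+1.5j), (0.48-1.5j)]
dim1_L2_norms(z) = [1.6, 1.64]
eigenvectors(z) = [[(0.72+0j), (0.72-0j)], [-0.12-0.68j, (-0.12+0.68j)]]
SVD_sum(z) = [[-0.63,-1.10], [0.68,1.19]] + [[0.85,-0.48], [0.78,-0.45]]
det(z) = 2.47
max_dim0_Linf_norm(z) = 1.58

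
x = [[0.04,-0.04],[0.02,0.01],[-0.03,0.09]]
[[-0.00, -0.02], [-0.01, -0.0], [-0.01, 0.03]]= x @ [[-0.25, -0.19], [-0.24, 0.24]]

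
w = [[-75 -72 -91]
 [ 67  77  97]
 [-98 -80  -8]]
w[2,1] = -80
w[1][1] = 77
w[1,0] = 67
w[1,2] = 97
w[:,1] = [-72, 77, -80]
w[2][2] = -8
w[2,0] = -98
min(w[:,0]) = -98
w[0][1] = -72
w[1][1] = 77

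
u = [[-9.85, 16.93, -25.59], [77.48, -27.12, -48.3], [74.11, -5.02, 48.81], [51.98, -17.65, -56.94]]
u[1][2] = -48.3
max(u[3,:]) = 51.98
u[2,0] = 74.11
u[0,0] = -9.85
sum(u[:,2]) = -82.02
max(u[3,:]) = 51.98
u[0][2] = -25.59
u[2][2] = 48.81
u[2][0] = 74.11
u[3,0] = 51.98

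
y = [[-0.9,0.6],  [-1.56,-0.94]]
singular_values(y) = [1.9, 0.94]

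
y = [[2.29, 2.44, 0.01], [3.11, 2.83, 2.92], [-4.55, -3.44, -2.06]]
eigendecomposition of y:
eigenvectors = [[0.46, -0.68, -0.7], [-0.70, -0.1, 0.11], [0.54, 0.73, 0.71]]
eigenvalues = [-1.44, 2.62, 1.88]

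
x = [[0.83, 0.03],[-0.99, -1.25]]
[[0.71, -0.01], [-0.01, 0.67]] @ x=[[0.6, 0.03], [-0.67, -0.84]]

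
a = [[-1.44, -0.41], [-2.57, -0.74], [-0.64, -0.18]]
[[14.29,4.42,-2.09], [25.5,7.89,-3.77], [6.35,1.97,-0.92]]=a@[[-9.73, -3.13, -0.19], [-0.67, 0.21, 5.76]]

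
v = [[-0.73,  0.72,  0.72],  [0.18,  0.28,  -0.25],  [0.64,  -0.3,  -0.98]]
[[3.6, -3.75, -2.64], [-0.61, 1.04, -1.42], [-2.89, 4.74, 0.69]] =v @ [[-4.54, 0.11, -0.38], [0.58, -0.48, -4.46], [-0.19, -4.62, 0.41]]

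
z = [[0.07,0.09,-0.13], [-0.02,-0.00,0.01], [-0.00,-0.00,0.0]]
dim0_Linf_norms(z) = [0.07, 0.09, 0.13]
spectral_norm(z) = 0.17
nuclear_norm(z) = 0.19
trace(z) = 0.07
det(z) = 0.00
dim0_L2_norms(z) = [0.07, 0.09, 0.13]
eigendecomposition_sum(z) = [[0.03-0.01j, (0.04-0.07j), (-0.07+0.08j)], [-0.01+0.01j, 0.04j, -0.05j], [0j, 0.00+0.00j, 0.00+0.00j]] + [[0.04+0.01j, (0.04+0.07j), -0.07-0.08j], [(-0.01-0.01j), -0.04j, 0.00+0.05j], [0j, 0.00+0.00j, 0j]] + [[0.00+0.00j, 0j, 0.00+0.00j], [0.00+0.00j, 0.00+0.00j, 0j], [0j, 0j, 0.00+0.00j]]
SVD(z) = [[-1.00, 0.09, 0.0], [0.09, 1.0, 0.00], [0.0, 0.0, 1.0]] @ diag([0.173625753989716, 0.015940437619545438, 0.0]) @ [[-0.41,-0.52,0.75], [-0.85,0.51,-0.11], [0.33,0.69,0.65]]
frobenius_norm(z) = 0.17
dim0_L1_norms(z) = [0.09, 0.09, 0.14]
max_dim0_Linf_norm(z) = 0.13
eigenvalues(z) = [(0.04+0.02j), (0.04-0.02j), 0j]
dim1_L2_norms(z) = [0.17, 0.02, 0.0]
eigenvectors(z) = [[0.90+0.00j,(0.9-0j),0.33+0.00j], [-0.35+0.24j,(-0.35-0.24j),0.69+0.00j], [0j,-0j,(0.65+0j)]]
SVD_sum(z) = [[0.07, 0.09, -0.13], [-0.01, -0.01, 0.01], [0.00, 0.00, 0.00]] + [[-0.00, 0.0, -0.00],[-0.01, 0.01, -0.00],[0.00, 0.0, 0.0]] + [[0.00, 0.00, 0.0],[0.00, 0.00, 0.0],[0.0, 0.0, 0.0]]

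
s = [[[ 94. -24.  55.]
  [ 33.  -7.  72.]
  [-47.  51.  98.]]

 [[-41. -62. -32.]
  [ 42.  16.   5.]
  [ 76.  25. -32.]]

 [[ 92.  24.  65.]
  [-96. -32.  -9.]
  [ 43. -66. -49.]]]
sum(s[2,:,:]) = -28.0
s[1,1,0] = 42.0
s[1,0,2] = -32.0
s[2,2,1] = -66.0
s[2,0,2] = 65.0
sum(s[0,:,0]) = 80.0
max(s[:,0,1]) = 24.0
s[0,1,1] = -7.0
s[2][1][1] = -32.0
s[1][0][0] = -41.0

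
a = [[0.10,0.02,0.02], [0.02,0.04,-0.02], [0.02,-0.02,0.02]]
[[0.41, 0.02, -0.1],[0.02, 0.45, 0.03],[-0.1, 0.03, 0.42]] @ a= [[0.04, 0.01, 0.01], [0.01, 0.02, -0.01], [-0.00, -0.01, 0.01]]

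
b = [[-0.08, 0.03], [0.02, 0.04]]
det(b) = -0.004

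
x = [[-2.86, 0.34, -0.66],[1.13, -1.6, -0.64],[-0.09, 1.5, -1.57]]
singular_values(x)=[3.37, 2.01, 1.53]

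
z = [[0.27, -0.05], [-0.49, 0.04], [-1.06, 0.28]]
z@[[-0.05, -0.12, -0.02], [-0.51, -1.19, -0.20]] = [[0.01,0.03,0.00], [0.0,0.01,0.00], [-0.09,-0.21,-0.03]]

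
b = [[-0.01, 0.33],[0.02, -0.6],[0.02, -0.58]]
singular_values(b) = [0.9, 0.0]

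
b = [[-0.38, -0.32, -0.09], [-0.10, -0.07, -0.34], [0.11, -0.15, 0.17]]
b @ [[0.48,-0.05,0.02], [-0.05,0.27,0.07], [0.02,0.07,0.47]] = [[-0.17, -0.07, -0.07], [-0.05, -0.04, -0.17], [0.06, -0.03, 0.07]]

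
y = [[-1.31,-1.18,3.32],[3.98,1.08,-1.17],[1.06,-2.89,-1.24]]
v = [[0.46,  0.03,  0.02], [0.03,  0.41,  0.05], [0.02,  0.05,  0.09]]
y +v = [[-0.85, -1.15, 3.34], [4.01, 1.49, -1.12], [1.08, -2.84, -1.15]]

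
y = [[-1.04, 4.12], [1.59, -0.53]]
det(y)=-6.000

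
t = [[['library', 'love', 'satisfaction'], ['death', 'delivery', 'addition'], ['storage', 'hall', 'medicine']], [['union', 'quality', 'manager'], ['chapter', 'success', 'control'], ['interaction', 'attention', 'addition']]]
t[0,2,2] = 'medicine'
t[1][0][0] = 'union'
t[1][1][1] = 'success'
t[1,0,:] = ['union', 'quality', 'manager']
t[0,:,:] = [['library', 'love', 'satisfaction'], ['death', 'delivery', 'addition'], ['storage', 'hall', 'medicine']]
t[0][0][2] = 'satisfaction'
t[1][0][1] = 'quality'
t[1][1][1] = 'success'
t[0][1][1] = 'delivery'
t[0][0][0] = 'library'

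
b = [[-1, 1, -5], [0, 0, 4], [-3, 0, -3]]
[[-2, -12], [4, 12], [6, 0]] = b @ [[-3, -3], [0, 0], [1, 3]]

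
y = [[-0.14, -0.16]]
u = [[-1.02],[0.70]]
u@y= [[0.14,0.16], [-0.10,-0.11]]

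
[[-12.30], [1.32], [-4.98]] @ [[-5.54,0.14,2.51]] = [[68.14, -1.72, -30.87], [-7.31, 0.18, 3.31], [27.59, -0.7, -12.50]]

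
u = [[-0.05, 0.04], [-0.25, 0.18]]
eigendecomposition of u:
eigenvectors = [[-0.57, -0.23], [-0.82, -0.97]]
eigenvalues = [0.01, 0.12]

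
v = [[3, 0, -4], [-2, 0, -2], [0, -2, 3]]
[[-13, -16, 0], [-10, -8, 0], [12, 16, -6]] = v@[[1, 0, 0], [0, -2, 3], [4, 4, 0]]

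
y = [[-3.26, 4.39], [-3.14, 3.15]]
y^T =[[-3.26, -3.14],[4.39, 3.15]]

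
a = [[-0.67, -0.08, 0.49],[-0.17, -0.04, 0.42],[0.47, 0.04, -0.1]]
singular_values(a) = [1.02, 0.31, 0.0]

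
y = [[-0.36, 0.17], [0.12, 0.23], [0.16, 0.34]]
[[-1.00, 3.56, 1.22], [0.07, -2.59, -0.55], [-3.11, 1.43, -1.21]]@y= [[0.98,1.06], [-0.42,-0.77], [1.10,-0.61]]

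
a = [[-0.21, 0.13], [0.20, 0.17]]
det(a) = -0.06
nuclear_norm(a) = 0.50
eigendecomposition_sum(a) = [[-0.24, 0.07], [0.11, -0.03]] + [[0.03, 0.06], [0.09, 0.20]]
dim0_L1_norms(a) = [0.41, 0.3]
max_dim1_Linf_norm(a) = 0.21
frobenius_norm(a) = 0.36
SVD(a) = [[-0.63, 0.77], [0.77, 0.63]] @ diag([0.2919558793847251, 0.21133330190173966]) @ [[0.99, 0.17],  [-0.17, 0.99]]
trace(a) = -0.04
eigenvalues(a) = [-0.27, 0.23]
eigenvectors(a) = [[-0.91, -0.28], [0.41, -0.96]]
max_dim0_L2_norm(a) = 0.29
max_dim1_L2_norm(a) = 0.26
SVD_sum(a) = [[-0.18, -0.03],  [0.22, 0.04]] + [[-0.03, 0.16], [-0.02, 0.13]]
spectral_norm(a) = 0.29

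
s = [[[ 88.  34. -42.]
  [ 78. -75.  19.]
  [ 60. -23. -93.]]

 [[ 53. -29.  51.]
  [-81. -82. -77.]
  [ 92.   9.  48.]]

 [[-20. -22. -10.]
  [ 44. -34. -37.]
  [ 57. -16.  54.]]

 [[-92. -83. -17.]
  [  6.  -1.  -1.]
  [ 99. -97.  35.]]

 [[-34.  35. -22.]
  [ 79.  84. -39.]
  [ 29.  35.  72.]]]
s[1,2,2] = 48.0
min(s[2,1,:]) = -37.0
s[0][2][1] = -23.0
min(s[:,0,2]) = -42.0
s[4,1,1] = 84.0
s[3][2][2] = 35.0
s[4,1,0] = 79.0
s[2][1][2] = -37.0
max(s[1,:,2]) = 51.0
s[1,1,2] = -77.0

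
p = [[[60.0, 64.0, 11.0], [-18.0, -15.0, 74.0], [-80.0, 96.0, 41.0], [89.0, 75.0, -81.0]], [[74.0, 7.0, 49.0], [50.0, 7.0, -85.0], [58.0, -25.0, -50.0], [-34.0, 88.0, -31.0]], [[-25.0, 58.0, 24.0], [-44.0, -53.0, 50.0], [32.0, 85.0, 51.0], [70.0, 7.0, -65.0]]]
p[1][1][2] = -85.0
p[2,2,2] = 51.0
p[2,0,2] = 24.0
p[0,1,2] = 74.0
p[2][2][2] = 51.0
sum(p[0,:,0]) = 51.0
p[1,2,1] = -25.0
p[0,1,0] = -18.0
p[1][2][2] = -50.0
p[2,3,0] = 70.0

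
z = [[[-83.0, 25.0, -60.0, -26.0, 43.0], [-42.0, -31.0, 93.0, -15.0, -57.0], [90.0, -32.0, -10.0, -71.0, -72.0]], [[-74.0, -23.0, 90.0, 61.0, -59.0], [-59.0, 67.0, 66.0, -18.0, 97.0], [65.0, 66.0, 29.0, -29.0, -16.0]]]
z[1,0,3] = 61.0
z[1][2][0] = 65.0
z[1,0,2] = 90.0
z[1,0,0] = -74.0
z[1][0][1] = -23.0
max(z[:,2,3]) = -29.0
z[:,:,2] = [[-60.0, 93.0, -10.0], [90.0, 66.0, 29.0]]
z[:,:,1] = [[25.0, -31.0, -32.0], [-23.0, 67.0, 66.0]]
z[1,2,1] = 66.0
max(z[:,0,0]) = -74.0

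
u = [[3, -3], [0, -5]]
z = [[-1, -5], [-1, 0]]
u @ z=[[0, -15], [5, 0]]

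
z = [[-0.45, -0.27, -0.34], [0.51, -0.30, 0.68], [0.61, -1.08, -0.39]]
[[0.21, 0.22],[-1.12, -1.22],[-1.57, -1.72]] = z@[[-0.78, -0.85], [1.2, 1.32], [-0.53, -0.58]]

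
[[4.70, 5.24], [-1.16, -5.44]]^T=[[4.70, -1.16], [5.24, -5.44]]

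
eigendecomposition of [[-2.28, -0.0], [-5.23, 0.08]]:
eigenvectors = [[0.0, 0.41], [1.0, 0.91]]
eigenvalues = [0.08, -2.28]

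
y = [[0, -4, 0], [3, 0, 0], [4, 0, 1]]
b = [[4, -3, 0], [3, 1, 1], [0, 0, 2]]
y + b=[[4, -7, 0], [6, 1, 1], [4, 0, 3]]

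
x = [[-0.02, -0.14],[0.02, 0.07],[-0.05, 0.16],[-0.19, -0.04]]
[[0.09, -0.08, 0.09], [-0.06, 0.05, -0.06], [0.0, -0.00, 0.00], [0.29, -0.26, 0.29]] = x@[[-1.44, 1.3, -1.45],  [-0.44, 0.40, -0.45]]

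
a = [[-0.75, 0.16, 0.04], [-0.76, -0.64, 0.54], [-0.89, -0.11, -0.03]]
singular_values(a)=[1.48, 0.67, 0.16]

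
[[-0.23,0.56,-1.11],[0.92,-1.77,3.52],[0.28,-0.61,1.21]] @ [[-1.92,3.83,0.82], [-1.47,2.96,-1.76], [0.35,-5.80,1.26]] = [[-0.77, 7.21, -2.57], [2.07, -22.13, 8.30], [0.78, -7.75, 2.83]]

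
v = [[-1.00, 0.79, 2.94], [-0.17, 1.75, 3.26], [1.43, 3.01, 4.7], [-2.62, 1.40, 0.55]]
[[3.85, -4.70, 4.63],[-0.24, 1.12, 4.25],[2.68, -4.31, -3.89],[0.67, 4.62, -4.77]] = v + [[4.85, -5.49, 1.69], [-0.07, -0.63, 0.99], [1.25, -7.32, -8.59], [3.29, 3.22, -5.32]]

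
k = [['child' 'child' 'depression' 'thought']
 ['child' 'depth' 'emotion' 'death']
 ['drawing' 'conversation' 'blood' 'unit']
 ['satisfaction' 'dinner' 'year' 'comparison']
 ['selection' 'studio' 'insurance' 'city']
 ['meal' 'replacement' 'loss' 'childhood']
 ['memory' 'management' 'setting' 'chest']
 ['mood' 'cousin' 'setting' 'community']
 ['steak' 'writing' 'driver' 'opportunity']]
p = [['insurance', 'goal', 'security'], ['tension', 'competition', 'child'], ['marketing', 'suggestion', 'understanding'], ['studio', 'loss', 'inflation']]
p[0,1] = 'goal'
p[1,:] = ['tension', 'competition', 'child']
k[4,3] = 'city'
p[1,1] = 'competition'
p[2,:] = ['marketing', 'suggestion', 'understanding']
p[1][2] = 'child'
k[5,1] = 'replacement'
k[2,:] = ['drawing', 'conversation', 'blood', 'unit']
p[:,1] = ['goal', 'competition', 'suggestion', 'loss']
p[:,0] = ['insurance', 'tension', 'marketing', 'studio']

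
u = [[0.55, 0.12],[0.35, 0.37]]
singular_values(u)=[0.73, 0.22]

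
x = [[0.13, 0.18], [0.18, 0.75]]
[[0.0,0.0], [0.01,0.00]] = x@[[0.00, 0.00], [0.01, 0.00]]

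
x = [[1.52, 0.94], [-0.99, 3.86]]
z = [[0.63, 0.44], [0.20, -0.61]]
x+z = [[2.15, 1.38], [-0.79, 3.25]]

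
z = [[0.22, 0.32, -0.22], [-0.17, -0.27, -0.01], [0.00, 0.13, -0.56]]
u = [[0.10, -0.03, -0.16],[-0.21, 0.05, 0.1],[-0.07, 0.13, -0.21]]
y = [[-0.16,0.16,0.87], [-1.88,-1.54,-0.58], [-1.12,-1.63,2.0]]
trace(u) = -0.06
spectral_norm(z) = 0.68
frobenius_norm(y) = 3.87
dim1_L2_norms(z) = [0.45, 0.32, 0.57]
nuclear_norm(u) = 0.60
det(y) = 2.52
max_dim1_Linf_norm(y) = 2.0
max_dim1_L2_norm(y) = 2.81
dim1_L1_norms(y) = [1.19, 4.0, 4.75]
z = u @ y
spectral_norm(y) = 3.28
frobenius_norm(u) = 0.40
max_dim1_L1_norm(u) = 0.41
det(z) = 0.01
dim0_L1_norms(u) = [0.38, 0.21, 0.47]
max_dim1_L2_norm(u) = 0.26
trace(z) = -0.61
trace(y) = 0.30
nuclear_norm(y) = 5.68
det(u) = 0.00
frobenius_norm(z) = 0.79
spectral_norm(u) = 0.31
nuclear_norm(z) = 1.12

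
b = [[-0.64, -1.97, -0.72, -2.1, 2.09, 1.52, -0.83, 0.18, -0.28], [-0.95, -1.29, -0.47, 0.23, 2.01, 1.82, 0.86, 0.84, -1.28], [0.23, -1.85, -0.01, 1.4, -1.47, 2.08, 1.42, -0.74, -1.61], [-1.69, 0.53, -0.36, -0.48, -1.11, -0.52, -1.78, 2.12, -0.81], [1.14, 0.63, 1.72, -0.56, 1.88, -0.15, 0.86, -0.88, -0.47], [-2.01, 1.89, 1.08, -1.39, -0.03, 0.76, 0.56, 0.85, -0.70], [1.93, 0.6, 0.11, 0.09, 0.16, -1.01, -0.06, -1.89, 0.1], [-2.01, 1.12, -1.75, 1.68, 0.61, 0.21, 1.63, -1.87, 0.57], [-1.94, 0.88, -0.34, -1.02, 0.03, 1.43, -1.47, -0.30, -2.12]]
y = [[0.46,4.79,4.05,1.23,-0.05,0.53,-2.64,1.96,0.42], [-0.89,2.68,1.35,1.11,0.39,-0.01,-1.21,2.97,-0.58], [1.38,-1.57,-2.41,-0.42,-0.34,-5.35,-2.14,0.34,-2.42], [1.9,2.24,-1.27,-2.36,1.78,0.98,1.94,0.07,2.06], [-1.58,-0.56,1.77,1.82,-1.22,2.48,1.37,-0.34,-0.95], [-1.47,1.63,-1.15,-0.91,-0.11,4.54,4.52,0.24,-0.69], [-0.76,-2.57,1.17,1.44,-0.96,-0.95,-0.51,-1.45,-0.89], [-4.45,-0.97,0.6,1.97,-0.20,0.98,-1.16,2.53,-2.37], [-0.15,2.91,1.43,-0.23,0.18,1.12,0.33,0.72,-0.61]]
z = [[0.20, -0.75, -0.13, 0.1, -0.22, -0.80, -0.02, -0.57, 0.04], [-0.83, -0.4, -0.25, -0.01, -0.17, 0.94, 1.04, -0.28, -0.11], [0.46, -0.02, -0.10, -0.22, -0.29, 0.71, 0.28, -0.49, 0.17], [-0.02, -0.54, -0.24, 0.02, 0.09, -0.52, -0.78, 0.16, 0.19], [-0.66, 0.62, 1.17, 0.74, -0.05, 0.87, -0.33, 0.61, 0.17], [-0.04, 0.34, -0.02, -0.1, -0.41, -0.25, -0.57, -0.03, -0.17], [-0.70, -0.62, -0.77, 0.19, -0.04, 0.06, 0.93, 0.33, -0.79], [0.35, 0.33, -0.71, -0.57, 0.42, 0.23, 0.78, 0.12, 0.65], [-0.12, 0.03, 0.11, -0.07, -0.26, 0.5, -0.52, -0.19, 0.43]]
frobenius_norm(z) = 4.26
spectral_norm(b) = 6.13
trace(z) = 0.90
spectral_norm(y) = 10.39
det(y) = 42.81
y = b @ z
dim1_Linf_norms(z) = [0.8, 1.04, 0.71, 0.78, 1.17, 0.57, 0.93, 0.78, 0.52]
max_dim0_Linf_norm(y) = 5.35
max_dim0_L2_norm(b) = 4.59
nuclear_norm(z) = 10.29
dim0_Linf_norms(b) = [2.01, 1.97, 1.75, 2.1, 2.09, 2.08, 1.78, 2.12, 2.12]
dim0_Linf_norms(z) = [0.83, 0.75, 1.17, 0.74, 0.42, 0.94, 1.04, 0.61, 0.79]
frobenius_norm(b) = 11.17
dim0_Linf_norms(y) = [4.45, 4.79, 4.05, 2.36, 1.78, 5.35, 4.52, 2.97, 2.42]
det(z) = 0.03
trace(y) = 3.10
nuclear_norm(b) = 28.53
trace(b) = -3.83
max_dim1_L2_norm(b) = 4.25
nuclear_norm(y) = 37.07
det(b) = 1371.03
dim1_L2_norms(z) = [1.28, 1.73, 1.1, 1.14, 2.0, 0.84, 1.76, 1.53, 0.92]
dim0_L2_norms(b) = [4.59, 3.95, 2.86, 3.57, 3.97, 3.73, 3.53, 3.8, 3.24]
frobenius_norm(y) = 16.97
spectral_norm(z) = 2.49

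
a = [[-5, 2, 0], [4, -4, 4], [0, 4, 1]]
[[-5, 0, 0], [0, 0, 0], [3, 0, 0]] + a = [[-10, 2, 0], [4, -4, 4], [3, 4, 1]]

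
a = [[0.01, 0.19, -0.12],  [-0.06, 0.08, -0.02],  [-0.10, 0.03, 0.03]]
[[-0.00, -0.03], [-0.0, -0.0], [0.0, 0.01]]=a @ [[-0.00, -0.03], [-0.0, -0.03], [0.01, 0.17]]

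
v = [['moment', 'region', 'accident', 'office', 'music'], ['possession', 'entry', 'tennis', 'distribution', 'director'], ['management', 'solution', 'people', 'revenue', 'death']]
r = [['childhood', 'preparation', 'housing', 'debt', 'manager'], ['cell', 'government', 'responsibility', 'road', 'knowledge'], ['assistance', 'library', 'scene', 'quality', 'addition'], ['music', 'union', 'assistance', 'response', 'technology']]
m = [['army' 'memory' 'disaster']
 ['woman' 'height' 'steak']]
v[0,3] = 'office'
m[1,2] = 'steak'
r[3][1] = 'union'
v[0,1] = 'region'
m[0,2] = 'disaster'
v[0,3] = 'office'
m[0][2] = 'disaster'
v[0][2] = 'accident'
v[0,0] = 'moment'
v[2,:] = ['management', 'solution', 'people', 'revenue', 'death']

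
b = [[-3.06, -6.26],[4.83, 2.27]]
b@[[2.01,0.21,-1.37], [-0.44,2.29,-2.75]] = [[-3.4,-14.98,21.41],[8.71,6.21,-12.86]]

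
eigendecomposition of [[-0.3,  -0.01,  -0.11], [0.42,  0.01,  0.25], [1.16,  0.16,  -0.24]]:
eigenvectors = [[(-0.09+0j),-0.01+0.28j,(-0.01-0.28j)],  [(0.98+0j),(-0.11-0.54j),(-0.11+0.54j)],  [0.18+0.00j,(0.79+0j),0.79-0.00j]]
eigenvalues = [(0.02+0j), (-0.27+0.3j), (-0.27-0.3j)]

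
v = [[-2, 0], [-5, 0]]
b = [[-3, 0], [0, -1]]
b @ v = [[6, 0], [5, 0]]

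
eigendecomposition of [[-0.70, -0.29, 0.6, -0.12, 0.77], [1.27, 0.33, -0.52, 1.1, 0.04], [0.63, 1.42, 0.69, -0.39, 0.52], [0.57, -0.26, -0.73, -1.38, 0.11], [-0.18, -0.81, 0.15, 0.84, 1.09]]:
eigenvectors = [[0.03+0.00j, (0.17-0.17j), 0.17+0.17j, 0.49+0.00j, 0.42+0.00j],[(-0.33+0j), -0.22+0.48j, -0.22-0.48j, (-0.48+0j), (-0.08+0j)],[(0.4+0j), (0.72+0j), (0.72-0j), (0.66+0j), 0.86+0.00j],[(0.78+0j), -0.23+0.00j, (-0.23-0j), -0.08+0.00j, -0.14+0.00j],[(-0.35+0j), (-0.26+0.15j), (-0.26-0.15j), -0.29+0.00j, 0.25+0.00j]]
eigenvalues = [(-1.67+0j), (0.33+0.9j), (0.33-0.9j), (-0.04+0j), (1.09+0j)]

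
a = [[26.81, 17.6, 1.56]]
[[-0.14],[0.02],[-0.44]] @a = [[-3.75, -2.46, -0.22], [0.54, 0.35, 0.03], [-11.80, -7.74, -0.69]]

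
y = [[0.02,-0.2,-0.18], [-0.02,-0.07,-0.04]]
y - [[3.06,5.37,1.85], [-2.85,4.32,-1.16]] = [[-3.04,-5.57,-2.03], [2.83,-4.39,1.12]]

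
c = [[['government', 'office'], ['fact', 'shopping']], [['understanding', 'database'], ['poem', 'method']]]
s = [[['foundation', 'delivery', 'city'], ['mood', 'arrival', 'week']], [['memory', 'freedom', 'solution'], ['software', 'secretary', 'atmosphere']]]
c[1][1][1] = 'method'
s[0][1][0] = 'mood'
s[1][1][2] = 'atmosphere'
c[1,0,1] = 'database'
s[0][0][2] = 'city'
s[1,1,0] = 'software'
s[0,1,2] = 'week'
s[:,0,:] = [['foundation', 'delivery', 'city'], ['memory', 'freedom', 'solution']]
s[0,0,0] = 'foundation'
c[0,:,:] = [['government', 'office'], ['fact', 'shopping']]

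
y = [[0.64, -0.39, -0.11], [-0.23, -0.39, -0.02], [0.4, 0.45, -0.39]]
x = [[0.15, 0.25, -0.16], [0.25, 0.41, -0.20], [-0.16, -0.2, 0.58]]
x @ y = [[-0.03, -0.23, 0.04], [-0.01, -0.35, 0.04], [0.18, 0.4, -0.20]]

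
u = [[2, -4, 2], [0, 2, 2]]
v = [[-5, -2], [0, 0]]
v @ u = [[-10, 16, -14], [0, 0, 0]]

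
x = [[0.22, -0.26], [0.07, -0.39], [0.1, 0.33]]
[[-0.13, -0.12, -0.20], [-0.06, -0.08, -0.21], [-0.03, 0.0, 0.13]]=x @ [[-0.51, -0.38, -0.31], [0.07, 0.13, 0.49]]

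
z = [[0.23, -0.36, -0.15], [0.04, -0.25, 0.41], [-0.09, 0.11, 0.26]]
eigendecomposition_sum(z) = [[0.05, -0.20, 0.17], [0.07, -0.28, 0.25], [-0.01, 0.03, -0.02]] + [[0.04, -0.02, 0.08], [0.02, -0.01, 0.03], [0.01, -0.0, 0.02]] + [[0.14,-0.13,-0.4], [-0.05,0.04,0.13], [-0.09,0.09,0.27]]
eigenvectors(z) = [[0.58, 0.91, -0.80], [0.81, 0.38, 0.27], [-0.07, 0.19, 0.53]]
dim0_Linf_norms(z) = [0.23, 0.36, 0.41]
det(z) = -0.01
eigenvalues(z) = [-0.26, 0.05, 0.45]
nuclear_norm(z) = 1.05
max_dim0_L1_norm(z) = 0.82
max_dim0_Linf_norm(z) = 0.41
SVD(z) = [[-0.45, 0.77, -0.46], [0.71, 0.62, 0.34], [0.55, -0.17, -0.82]] @ diag([0.5164548389555719, 0.5077613832478105, 0.021278557320559853]) @ [[-0.24, 0.09, 0.97], [0.43, -0.89, 0.19], [-0.87, -0.46, -0.18]]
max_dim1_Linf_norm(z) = 0.41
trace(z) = 0.24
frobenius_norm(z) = 0.72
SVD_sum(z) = [[0.06, -0.02, -0.22], [-0.09, 0.03, 0.35], [-0.07, 0.02, 0.27]] + [[0.17, -0.34, 0.07], [0.13, -0.28, 0.06], [-0.04, 0.08, -0.02]] + [[0.01, 0.00, 0.00],[-0.01, -0.0, -0.0],[0.02, 0.01, 0.0]]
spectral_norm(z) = 0.52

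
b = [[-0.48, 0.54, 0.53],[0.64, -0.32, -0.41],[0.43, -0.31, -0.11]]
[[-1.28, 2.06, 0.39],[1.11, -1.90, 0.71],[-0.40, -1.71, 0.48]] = b@[[-0.50, -2.17, 2.99], [2.55, 2.86, 2.13], [-5.47, -0.99, 1.28]]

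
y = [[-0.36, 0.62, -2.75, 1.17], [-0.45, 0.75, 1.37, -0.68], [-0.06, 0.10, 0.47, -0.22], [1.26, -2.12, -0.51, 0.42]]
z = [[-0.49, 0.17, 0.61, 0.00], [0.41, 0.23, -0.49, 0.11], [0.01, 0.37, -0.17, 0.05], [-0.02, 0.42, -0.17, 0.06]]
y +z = [[-0.85, 0.79, -2.14, 1.17], [-0.04, 0.98, 0.88, -0.57], [-0.05, 0.47, 0.3, -0.17], [1.24, -1.7, -0.68, 0.48]]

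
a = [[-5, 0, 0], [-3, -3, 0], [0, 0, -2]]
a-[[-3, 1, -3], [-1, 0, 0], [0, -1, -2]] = [[-2, -1, 3], [-2, -3, 0], [0, 1, 0]]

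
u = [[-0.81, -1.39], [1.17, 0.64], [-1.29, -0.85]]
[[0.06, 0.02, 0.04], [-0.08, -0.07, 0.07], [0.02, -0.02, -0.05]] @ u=[[-0.08,-0.10], [-0.11,0.01], [0.02,0.0]]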